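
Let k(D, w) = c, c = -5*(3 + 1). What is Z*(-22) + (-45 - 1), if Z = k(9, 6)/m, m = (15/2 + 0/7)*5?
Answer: -514/15 ≈ -34.267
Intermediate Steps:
c = -20 (c = -5*4 = -20)
k(D, w) = -20
m = 75/2 (m = (15*(1/2) + 0*(1/7))*5 = (15/2 + 0)*5 = (15/2)*5 = 75/2 ≈ 37.500)
Z = -8/15 (Z = -20/75/2 = -20*2/75 = -8/15 ≈ -0.53333)
Z*(-22) + (-45 - 1) = -8/15*(-22) + (-45 - 1) = 176/15 - 46 = -514/15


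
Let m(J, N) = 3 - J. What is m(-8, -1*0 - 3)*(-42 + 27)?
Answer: -165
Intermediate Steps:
m(-8, -1*0 - 3)*(-42 + 27) = (3 - 1*(-8))*(-42 + 27) = (3 + 8)*(-15) = 11*(-15) = -165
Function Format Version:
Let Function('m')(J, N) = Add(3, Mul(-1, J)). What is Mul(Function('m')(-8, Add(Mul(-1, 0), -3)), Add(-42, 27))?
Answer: -165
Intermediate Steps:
Mul(Function('m')(-8, Add(Mul(-1, 0), -3)), Add(-42, 27)) = Mul(Add(3, Mul(-1, -8)), Add(-42, 27)) = Mul(Add(3, 8), -15) = Mul(11, -15) = -165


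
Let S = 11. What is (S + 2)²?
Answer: 169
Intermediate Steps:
(S + 2)² = (11 + 2)² = 13² = 169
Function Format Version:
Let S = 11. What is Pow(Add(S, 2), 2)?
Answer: 169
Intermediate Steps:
Pow(Add(S, 2), 2) = Pow(Add(11, 2), 2) = Pow(13, 2) = 169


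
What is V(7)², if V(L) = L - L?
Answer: 0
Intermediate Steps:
V(L) = 0
V(7)² = 0² = 0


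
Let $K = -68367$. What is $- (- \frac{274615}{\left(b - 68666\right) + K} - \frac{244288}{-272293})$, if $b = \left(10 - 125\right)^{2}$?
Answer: $- \frac{105020550899}{33712051744} \approx -3.1152$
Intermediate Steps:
$b = 13225$ ($b = \left(-115\right)^{2} = 13225$)
$- (- \frac{274615}{\left(b - 68666\right) + K} - \frac{244288}{-272293}) = - (- \frac{274615}{\left(13225 - 68666\right) - 68367} - \frac{244288}{-272293}) = - (- \frac{274615}{-55441 - 68367} - - \frac{244288}{272293}) = - (- \frac{274615}{-123808} + \frac{244288}{272293}) = - (\left(-274615\right) \left(- \frac{1}{123808}\right) + \frac{244288}{272293}) = - (\frac{274615}{123808} + \frac{244288}{272293}) = \left(-1\right) \frac{105020550899}{33712051744} = - \frac{105020550899}{33712051744}$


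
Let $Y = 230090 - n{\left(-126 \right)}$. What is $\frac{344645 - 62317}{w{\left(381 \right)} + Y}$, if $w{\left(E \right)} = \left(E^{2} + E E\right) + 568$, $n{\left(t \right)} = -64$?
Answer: $\frac{70582}{130261} \approx 0.54185$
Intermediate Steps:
$w{\left(E \right)} = 568 + 2 E^{2}$ ($w{\left(E \right)} = \left(E^{2} + E^{2}\right) + 568 = 2 E^{2} + 568 = 568 + 2 E^{2}$)
$Y = 230154$ ($Y = 230090 - -64 = 230090 + 64 = 230154$)
$\frac{344645 - 62317}{w{\left(381 \right)} + Y} = \frac{344645 - 62317}{\left(568 + 2 \cdot 381^{2}\right) + 230154} = \frac{282328}{\left(568 + 2 \cdot 145161\right) + 230154} = \frac{282328}{\left(568 + 290322\right) + 230154} = \frac{282328}{290890 + 230154} = \frac{282328}{521044} = 282328 \cdot \frac{1}{521044} = \frac{70582}{130261}$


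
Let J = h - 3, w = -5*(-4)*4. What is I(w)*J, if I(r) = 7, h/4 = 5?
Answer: 119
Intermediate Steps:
h = 20 (h = 4*5 = 20)
w = 80 (w = 20*4 = 80)
J = 17 (J = 20 - 3 = 17)
I(w)*J = 7*17 = 119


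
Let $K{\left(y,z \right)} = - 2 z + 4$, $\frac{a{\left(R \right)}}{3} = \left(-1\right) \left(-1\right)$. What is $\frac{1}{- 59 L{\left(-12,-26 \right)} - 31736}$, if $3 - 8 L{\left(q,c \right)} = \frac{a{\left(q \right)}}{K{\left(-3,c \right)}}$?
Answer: $- \frac{448}{14227463} \approx -3.1488 \cdot 10^{-5}$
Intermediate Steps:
$a{\left(R \right)} = 3$ ($a{\left(R \right)} = 3 \left(\left(-1\right) \left(-1\right)\right) = 3 \cdot 1 = 3$)
$K{\left(y,z \right)} = 4 - 2 z$
$L{\left(q,c \right)} = \frac{3}{8} - \frac{3}{8 \left(4 - 2 c\right)}$ ($L{\left(q,c \right)} = \frac{3}{8} - \frac{3 \frac{1}{4 - 2 c}}{8} = \frac{3}{8} - \frac{3}{8 \left(4 - 2 c\right)}$)
$\frac{1}{- 59 L{\left(-12,-26 \right)} - 31736} = \frac{1}{- 59 \frac{3 \left(-3 + 2 \left(-26\right)\right)}{16 \left(-2 - 26\right)} - 31736} = \frac{1}{- 59 \frac{3 \left(-3 - 52\right)}{16 \left(-28\right)} - 31736} = \frac{1}{- 59 \cdot \frac{3}{16} \left(- \frac{1}{28}\right) \left(-55\right) - 31736} = \frac{1}{\left(-59\right) \frac{165}{448} - 31736} = \frac{1}{- \frac{9735}{448} - 31736} = \frac{1}{- \frac{14227463}{448}} = - \frac{448}{14227463}$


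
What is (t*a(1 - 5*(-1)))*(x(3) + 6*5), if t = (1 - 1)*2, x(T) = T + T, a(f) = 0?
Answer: 0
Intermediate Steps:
x(T) = 2*T
t = 0 (t = 0*2 = 0)
(t*a(1 - 5*(-1)))*(x(3) + 6*5) = (0*0)*(2*3 + 6*5) = 0*(6 + 30) = 0*36 = 0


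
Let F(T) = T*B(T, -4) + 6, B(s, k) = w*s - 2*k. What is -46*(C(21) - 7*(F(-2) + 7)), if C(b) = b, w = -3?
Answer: -5796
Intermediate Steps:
B(s, k) = -3*s - 2*k
F(T) = 6 + T*(8 - 3*T) (F(T) = T*(-3*T - 2*(-4)) + 6 = T*(-3*T + 8) + 6 = T*(8 - 3*T) + 6 = 6 + T*(8 - 3*T))
-46*(C(21) - 7*(F(-2) + 7)) = -46*(21 - 7*((6 - 2*(8 - 3*(-2))) + 7)) = -46*(21 - 7*((6 - 2*(8 + 6)) + 7)) = -46*(21 - 7*((6 - 2*14) + 7)) = -46*(21 - 7*((6 - 28) + 7)) = -46*(21 - 7*(-22 + 7)) = -46*(21 - 7*(-15)) = -46*(21 + 105) = -46*126 = -5796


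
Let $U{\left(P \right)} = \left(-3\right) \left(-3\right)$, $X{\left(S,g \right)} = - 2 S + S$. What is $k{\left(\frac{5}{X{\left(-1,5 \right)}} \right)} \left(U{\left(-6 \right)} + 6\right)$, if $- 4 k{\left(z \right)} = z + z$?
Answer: $- \frac{75}{2} \approx -37.5$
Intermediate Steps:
$X{\left(S,g \right)} = - S$
$k{\left(z \right)} = - \frac{z}{2}$ ($k{\left(z \right)} = - \frac{z + z}{4} = - \frac{2 z}{4} = - \frac{z}{2}$)
$U{\left(P \right)} = 9$
$k{\left(\frac{5}{X{\left(-1,5 \right)}} \right)} \left(U{\left(-6 \right)} + 6\right) = - \frac{5 \frac{1}{\left(-1\right) \left(-1\right)}}{2} \left(9 + 6\right) = - \frac{5 \cdot 1^{-1}}{2} \cdot 15 = - \frac{5 \cdot 1}{2} \cdot 15 = \left(- \frac{1}{2}\right) 5 \cdot 15 = \left(- \frac{5}{2}\right) 15 = - \frac{75}{2}$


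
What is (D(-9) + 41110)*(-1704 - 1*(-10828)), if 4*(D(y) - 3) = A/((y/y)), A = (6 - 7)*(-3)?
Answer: 375121855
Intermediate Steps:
A = 3 (A = -1*(-3) = 3)
D(y) = 15/4 (D(y) = 3 + (3/((y/y)))/4 = 3 + (3/1)/4 = 3 + (3*1)/4 = 3 + (¼)*3 = 3 + ¾ = 15/4)
(D(-9) + 41110)*(-1704 - 1*(-10828)) = (15/4 + 41110)*(-1704 - 1*(-10828)) = 164455*(-1704 + 10828)/4 = (164455/4)*9124 = 375121855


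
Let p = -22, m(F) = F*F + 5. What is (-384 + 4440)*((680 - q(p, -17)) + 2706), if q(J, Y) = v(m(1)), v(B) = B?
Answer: 13709280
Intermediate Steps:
m(F) = 5 + F² (m(F) = F² + 5 = 5 + F²)
q(J, Y) = 6 (q(J, Y) = 5 + 1² = 5 + 1 = 6)
(-384 + 4440)*((680 - q(p, -17)) + 2706) = (-384 + 4440)*((680 - 1*6) + 2706) = 4056*((680 - 6) + 2706) = 4056*(674 + 2706) = 4056*3380 = 13709280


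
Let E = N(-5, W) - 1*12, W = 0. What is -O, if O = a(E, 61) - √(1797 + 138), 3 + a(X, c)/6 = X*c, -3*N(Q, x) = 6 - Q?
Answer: 5752 + 3*√215 ≈ 5796.0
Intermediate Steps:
N(Q, x) = -2 + Q/3 (N(Q, x) = -(6 - Q)/3 = -2 + Q/3)
E = -47/3 (E = (-2 + (⅓)*(-5)) - 1*12 = (-2 - 5/3) - 12 = -11/3 - 12 = -47/3 ≈ -15.667)
a(X, c) = -18 + 6*X*c (a(X, c) = -18 + 6*(X*c) = -18 + 6*X*c)
O = -5752 - 3*√215 (O = (-18 + 6*(-47/3)*61) - √(1797 + 138) = (-18 - 5734) - √1935 = -5752 - 3*√215 ≈ -5796.0)
-O = -(-5752 - 3*√215) = 5752 + 3*√215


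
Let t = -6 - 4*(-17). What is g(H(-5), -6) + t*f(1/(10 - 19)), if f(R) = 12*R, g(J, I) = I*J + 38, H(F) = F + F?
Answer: 46/3 ≈ 15.333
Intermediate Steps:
H(F) = 2*F
g(J, I) = 38 + I*J
t = 62 (t = -6 + 68 = 62)
g(H(-5), -6) + t*f(1/(10 - 19)) = (38 - 12*(-5)) + 62*(12/(10 - 19)) = (38 - 6*(-10)) + 62*(12/(-9)) = (38 + 60) + 62*(12*(-1/9)) = 98 + 62*(-4/3) = 98 - 248/3 = 46/3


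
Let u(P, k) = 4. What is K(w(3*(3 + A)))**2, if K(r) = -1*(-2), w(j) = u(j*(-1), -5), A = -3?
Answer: 4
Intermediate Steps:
w(j) = 4
K(r) = 2
K(w(3*(3 + A)))**2 = 2**2 = 4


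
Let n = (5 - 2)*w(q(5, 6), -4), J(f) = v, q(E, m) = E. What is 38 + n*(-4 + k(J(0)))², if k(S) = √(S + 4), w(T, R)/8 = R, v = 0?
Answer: -346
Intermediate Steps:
w(T, R) = 8*R
J(f) = 0
k(S) = √(4 + S)
n = -96 (n = (5 - 2)*(8*(-4)) = 3*(-32) = -96)
38 + n*(-4 + k(J(0)))² = 38 - 96*(-4 + √(4 + 0))² = 38 - 96*(-4 + √4)² = 38 - 96*(-4 + 2)² = 38 - 96*(-2)² = 38 - 96*4 = 38 - 384 = -346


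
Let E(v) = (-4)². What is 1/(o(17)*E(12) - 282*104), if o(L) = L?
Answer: -1/29056 ≈ -3.4416e-5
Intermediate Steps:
E(v) = 16
1/(o(17)*E(12) - 282*104) = 1/(17*16 - 282*104) = 1/(272 - 29328) = 1/(-29056) = -1/29056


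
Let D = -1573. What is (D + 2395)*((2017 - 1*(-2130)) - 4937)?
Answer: -649380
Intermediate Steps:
(D + 2395)*((2017 - 1*(-2130)) - 4937) = (-1573 + 2395)*((2017 - 1*(-2130)) - 4937) = 822*((2017 + 2130) - 4937) = 822*(4147 - 4937) = 822*(-790) = -649380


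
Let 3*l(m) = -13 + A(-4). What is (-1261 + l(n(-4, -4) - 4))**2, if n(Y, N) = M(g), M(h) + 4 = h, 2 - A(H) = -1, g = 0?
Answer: 14386849/9 ≈ 1.5985e+6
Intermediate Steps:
A(H) = 3 (A(H) = 2 - 1*(-1) = 2 + 1 = 3)
M(h) = -4 + h
n(Y, N) = -4 (n(Y, N) = -4 + 0 = -4)
l(m) = -10/3 (l(m) = (-13 + 3)/3 = (1/3)*(-10) = -10/3)
(-1261 + l(n(-4, -4) - 4))**2 = (-1261 - 10/3)**2 = (-3793/3)**2 = 14386849/9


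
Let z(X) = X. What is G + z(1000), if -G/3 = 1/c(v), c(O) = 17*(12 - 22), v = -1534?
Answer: 170003/170 ≈ 1000.0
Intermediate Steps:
c(O) = -170 (c(O) = 17*(-10) = -170)
G = 3/170 (G = -3/(-170) = -3*(-1/170) = 3/170 ≈ 0.017647)
G + z(1000) = 3/170 + 1000 = 170003/170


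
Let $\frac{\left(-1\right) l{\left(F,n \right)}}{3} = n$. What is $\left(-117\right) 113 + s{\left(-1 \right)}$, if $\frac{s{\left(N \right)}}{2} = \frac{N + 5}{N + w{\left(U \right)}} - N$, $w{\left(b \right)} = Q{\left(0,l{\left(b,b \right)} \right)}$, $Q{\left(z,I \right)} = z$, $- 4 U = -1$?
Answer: $-13227$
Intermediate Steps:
$U = \frac{1}{4}$ ($U = \left(- \frac{1}{4}\right) \left(-1\right) = \frac{1}{4} \approx 0.25$)
$l{\left(F,n \right)} = - 3 n$
$w{\left(b \right)} = 0$
$s{\left(N \right)} = - 2 N + \frac{2 \left(5 + N\right)}{N}$ ($s{\left(N \right)} = 2 \left(\frac{N + 5}{N + 0} - N\right) = 2 \left(\frac{5 + N}{N} - N\right) = 2 \left(- N + \frac{5 + N}{N}\right) = - 2 N + \frac{2 \left(5 + N\right)}{N}$)
$\left(-117\right) 113 + s{\left(-1 \right)} = \left(-117\right) 113 + \left(2 - -2 + \frac{10}{-1}\right) = -13221 + \left(2 + 2 + 10 \left(-1\right)\right) = -13221 + \left(2 + 2 - 10\right) = -13221 - 6 = -13227$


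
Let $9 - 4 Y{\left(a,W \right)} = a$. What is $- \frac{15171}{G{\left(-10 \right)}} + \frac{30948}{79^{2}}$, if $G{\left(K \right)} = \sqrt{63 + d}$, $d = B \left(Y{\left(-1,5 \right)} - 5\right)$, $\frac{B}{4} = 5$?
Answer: $\frac{30948}{6241} - 1167 \sqrt{13} \approx -4202.7$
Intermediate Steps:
$B = 20$ ($B = 4 \cdot 5 = 20$)
$Y{\left(a,W \right)} = \frac{9}{4} - \frac{a}{4}$
$d = -50$ ($d = 20 \left(\left(\frac{9}{4} - - \frac{1}{4}\right) - 5\right) = 20 \left(\left(\frac{9}{4} + \frac{1}{4}\right) - 5\right) = 20 \left(\frac{5}{2} - 5\right) = 20 \left(- \frac{5}{2}\right) = -50$)
$G{\left(K \right)} = \sqrt{13}$ ($G{\left(K \right)} = \sqrt{63 - 50} = \sqrt{13}$)
$- \frac{15171}{G{\left(-10 \right)}} + \frac{30948}{79^{2}} = - \frac{15171}{\sqrt{13}} + \frac{30948}{79^{2}} = - 15171 \frac{\sqrt{13}}{13} + \frac{30948}{6241} = - 1167 \sqrt{13} + 30948 \cdot \frac{1}{6241} = - 1167 \sqrt{13} + \frac{30948}{6241} = \frac{30948}{6241} - 1167 \sqrt{13}$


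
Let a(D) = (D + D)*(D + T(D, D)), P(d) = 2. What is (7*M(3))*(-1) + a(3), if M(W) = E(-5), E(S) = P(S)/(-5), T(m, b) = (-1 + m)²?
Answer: 224/5 ≈ 44.800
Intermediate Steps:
a(D) = 2*D*(D + (-1 + D)²) (a(D) = (D + D)*(D + (-1 + D)²) = (2*D)*(D + (-1 + D)²) = 2*D*(D + (-1 + D)²))
E(S) = -⅖ (E(S) = 2/(-5) = 2*(-⅕) = -⅖)
M(W) = -⅖
(7*M(3))*(-1) + a(3) = (7*(-⅖))*(-1) + 2*3*(3 + (-1 + 3)²) = -14/5*(-1) + 2*3*(3 + 2²) = 14/5 + 2*3*(3 + 4) = 14/5 + 2*3*7 = 14/5 + 42 = 224/5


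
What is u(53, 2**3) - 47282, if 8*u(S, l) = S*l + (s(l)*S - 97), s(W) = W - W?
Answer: -377929/8 ≈ -47241.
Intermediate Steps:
s(W) = 0
u(S, l) = -97/8 + S*l/8 (u(S, l) = (S*l + (0*S - 97))/8 = (S*l + (0 - 97))/8 = (S*l - 97)/8 = (-97 + S*l)/8 = -97/8 + S*l/8)
u(53, 2**3) - 47282 = (-97/8 + (1/8)*53*2**3) - 47282 = (-97/8 + (1/8)*53*8) - 47282 = (-97/8 + 53) - 47282 = 327/8 - 47282 = -377929/8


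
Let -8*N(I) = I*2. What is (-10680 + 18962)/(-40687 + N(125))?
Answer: -33128/162873 ≈ -0.20340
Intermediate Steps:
N(I) = -I/4 (N(I) = -I*2/8 = -I/4)
(-10680 + 18962)/(-40687 + N(125)) = (-10680 + 18962)/(-40687 - ¼*125) = 8282/(-40687 - 125/4) = 8282/(-162873/4) = 8282*(-4/162873) = -33128/162873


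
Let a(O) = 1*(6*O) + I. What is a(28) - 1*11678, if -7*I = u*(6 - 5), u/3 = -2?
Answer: -80564/7 ≈ -11509.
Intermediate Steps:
u = -6 (u = 3*(-2) = -6)
I = 6/7 (I = -(-6)*(6 - 5)/7 = -(-6)/7 = -1/7*(-6) = 6/7 ≈ 0.85714)
a(O) = 6/7 + 6*O (a(O) = 1*(6*O) + 6/7 = 6*O + 6/7 = 6/7 + 6*O)
a(28) - 1*11678 = (6/7 + 6*28) - 1*11678 = (6/7 + 168) - 11678 = 1182/7 - 11678 = -80564/7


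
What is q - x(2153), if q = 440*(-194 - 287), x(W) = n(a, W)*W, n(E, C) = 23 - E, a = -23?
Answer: -310678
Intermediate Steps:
x(W) = 46*W (x(W) = (23 - 1*(-23))*W = (23 + 23)*W = 46*W)
q = -211640 (q = 440*(-481) = -211640)
q - x(2153) = -211640 - 46*2153 = -211640 - 1*99038 = -211640 - 99038 = -310678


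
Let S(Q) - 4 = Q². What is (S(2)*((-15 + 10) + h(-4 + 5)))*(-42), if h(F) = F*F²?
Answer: 1344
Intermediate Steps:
h(F) = F³
S(Q) = 4 + Q²
(S(2)*((-15 + 10) + h(-4 + 5)))*(-42) = ((4 + 2²)*((-15 + 10) + (-4 + 5)³))*(-42) = ((4 + 4)*(-5 + 1³))*(-42) = (8*(-5 + 1))*(-42) = (8*(-4))*(-42) = -32*(-42) = 1344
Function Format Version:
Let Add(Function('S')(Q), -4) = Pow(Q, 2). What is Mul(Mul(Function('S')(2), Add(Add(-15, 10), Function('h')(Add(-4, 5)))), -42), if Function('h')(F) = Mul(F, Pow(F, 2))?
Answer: 1344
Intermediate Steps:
Function('h')(F) = Pow(F, 3)
Function('S')(Q) = Add(4, Pow(Q, 2))
Mul(Mul(Function('S')(2), Add(Add(-15, 10), Function('h')(Add(-4, 5)))), -42) = Mul(Mul(Add(4, Pow(2, 2)), Add(Add(-15, 10), Pow(Add(-4, 5), 3))), -42) = Mul(Mul(Add(4, 4), Add(-5, Pow(1, 3))), -42) = Mul(Mul(8, Add(-5, 1)), -42) = Mul(Mul(8, -4), -42) = Mul(-32, -42) = 1344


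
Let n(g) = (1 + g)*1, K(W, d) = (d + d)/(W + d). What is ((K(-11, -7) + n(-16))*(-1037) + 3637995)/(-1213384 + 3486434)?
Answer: 32874691/20457450 ≈ 1.6070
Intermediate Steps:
K(W, d) = 2*d/(W + d) (K(W, d) = (2*d)/(W + d) = 2*d/(W + d))
n(g) = 1 + g
((K(-11, -7) + n(-16))*(-1037) + 3637995)/(-1213384 + 3486434) = ((2*(-7)/(-11 - 7) + (1 - 16))*(-1037) + 3637995)/(-1213384 + 3486434) = ((2*(-7)/(-18) - 15)*(-1037) + 3637995)/2273050 = ((2*(-7)*(-1/18) - 15)*(-1037) + 3637995)*(1/2273050) = ((7/9 - 15)*(-1037) + 3637995)*(1/2273050) = (-128/9*(-1037) + 3637995)*(1/2273050) = (132736/9 + 3637995)*(1/2273050) = (32874691/9)*(1/2273050) = 32874691/20457450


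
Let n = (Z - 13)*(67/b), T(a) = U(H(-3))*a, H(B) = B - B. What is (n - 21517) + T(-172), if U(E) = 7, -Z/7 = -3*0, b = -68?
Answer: -1544157/68 ≈ -22708.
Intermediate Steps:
Z = 0 (Z = -(-21)*0 = -7*0 = 0)
H(B) = 0
T(a) = 7*a
n = 871/68 (n = (0 - 13)*(67/(-68)) = -871*(-1)/68 = -13*(-67/68) = 871/68 ≈ 12.809)
(n - 21517) + T(-172) = (871/68 - 21517) + 7*(-172) = -1462285/68 - 1204 = -1544157/68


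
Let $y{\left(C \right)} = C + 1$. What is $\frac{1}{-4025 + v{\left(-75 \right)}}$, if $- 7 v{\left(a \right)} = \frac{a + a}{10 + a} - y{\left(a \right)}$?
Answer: $- \frac{91}{367267} \approx -0.00024778$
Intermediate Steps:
$y{\left(C \right)} = 1 + C$
$v{\left(a \right)} = \frac{1}{7} + \frac{a}{7} - \frac{2 a}{7 \left(10 + a\right)}$ ($v{\left(a \right)} = - \frac{\frac{a + a}{10 + a} - \left(1 + a\right)}{7} = - \frac{\frac{2 a}{10 + a} - \left(1 + a\right)}{7} = - \frac{-1 - a + \frac{2 a}{10 + a}}{7} = \frac{1}{7} + \frac{a}{7} - \frac{2 a}{7 \left(10 + a\right)}$)
$\frac{1}{-4025 + v{\left(-75 \right)}} = \frac{1}{-4025 + \frac{10 + \left(-75\right)^{2} + 9 \left(-75\right)}{7 \left(10 - 75\right)}} = \frac{1}{-4025 + \frac{10 + 5625 - 675}{7 \left(-65\right)}} = \frac{1}{-4025 + \frac{1}{7} \left(- \frac{1}{65}\right) 4960} = \frac{1}{-4025 - \frac{992}{91}} = \frac{1}{- \frac{367267}{91}} = - \frac{91}{367267}$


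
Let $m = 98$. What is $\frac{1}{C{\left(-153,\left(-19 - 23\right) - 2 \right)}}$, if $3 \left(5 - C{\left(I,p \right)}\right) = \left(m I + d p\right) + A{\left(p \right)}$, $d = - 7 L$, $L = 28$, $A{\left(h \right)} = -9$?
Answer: $\frac{3}{6394} \approx 0.00046919$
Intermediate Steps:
$d = -196$ ($d = \left(-7\right) 28 = -196$)
$C{\left(I,p \right)} = 8 - \frac{98 I}{3} + \frac{196 p}{3}$ ($C{\left(I,p \right)} = 5 - \frac{\left(98 I - 196 p\right) - 9}{3} = 5 - \frac{\left(- 196 p + 98 I\right) - 9}{3} = 5 - \frac{-9 - 196 p + 98 I}{3} = 5 + \left(3 - \frac{98 I}{3} + \frac{196 p}{3}\right) = 8 - \frac{98 I}{3} + \frac{196 p}{3}$)
$\frac{1}{C{\left(-153,\left(-19 - 23\right) - 2 \right)}} = \frac{1}{8 - -4998 + \frac{196 \left(\left(-19 - 23\right) - 2\right)}{3}} = \frac{1}{8 + 4998 + \frac{196 \left(-42 - 2\right)}{3}} = \frac{1}{8 + 4998 + \frac{196}{3} \left(-44\right)} = \frac{1}{8 + 4998 - \frac{8624}{3}} = \frac{1}{\frac{6394}{3}} = \frac{3}{6394}$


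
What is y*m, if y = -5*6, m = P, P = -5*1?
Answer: 150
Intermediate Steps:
P = -5
m = -5
y = -30
y*m = -30*(-5) = 150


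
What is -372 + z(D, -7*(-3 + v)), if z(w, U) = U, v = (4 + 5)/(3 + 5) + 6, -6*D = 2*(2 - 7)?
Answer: -3207/8 ≈ -400.88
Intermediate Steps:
D = 5/3 (D = -(2 - 7)/3 = -(-5)/3 = -⅙*(-10) = 5/3 ≈ 1.6667)
v = 57/8 (v = 9/8 + 6 = 57/8 ≈ 7.1250)
-372 + z(D, -7*(-3 + v)) = -372 - 7*(-3 + 57/8) = -372 - 7*33/8 = -372 - 231/8 = -3207/8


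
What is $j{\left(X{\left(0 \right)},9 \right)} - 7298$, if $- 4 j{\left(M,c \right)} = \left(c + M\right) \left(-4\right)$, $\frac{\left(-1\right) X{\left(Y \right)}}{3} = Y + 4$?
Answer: $-7301$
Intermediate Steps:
$X{\left(Y \right)} = -12 - 3 Y$ ($X{\left(Y \right)} = - 3 \left(Y + 4\right) = - 3 \left(4 + Y\right) = -12 - 3 Y$)
$j{\left(M,c \right)} = M + c$ ($j{\left(M,c \right)} = - \frac{\left(c + M\right) \left(-4\right)}{4} = - \frac{\left(M + c\right) \left(-4\right)}{4} = - \frac{- 4 M - 4 c}{4} = M + c$)
$j{\left(X{\left(0 \right)},9 \right)} - 7298 = \left(\left(-12 - 0\right) + 9\right) - 7298 = \left(\left(-12 + 0\right) + 9\right) - 7298 = \left(-12 + 9\right) - 7298 = -3 - 7298 = -7301$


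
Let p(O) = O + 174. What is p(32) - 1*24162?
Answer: -23956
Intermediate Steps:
p(O) = 174 + O
p(32) - 1*24162 = (174 + 32) - 1*24162 = 206 - 24162 = -23956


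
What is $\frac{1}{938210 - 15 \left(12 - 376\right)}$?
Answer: $\frac{1}{943670} \approx 1.0597 \cdot 10^{-6}$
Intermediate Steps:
$\frac{1}{938210 - 15 \left(12 - 376\right)} = \frac{1}{938210 - -5460} = \frac{1}{938210 + 5460} = \frac{1}{943670}$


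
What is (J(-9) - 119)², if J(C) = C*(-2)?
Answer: 10201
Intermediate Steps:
J(C) = -2*C
(J(-9) - 119)² = (-2*(-9) - 119)² = (18 - 119)² = (-101)² = 10201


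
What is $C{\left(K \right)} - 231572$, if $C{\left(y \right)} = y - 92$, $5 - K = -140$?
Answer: $-231519$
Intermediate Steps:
$K = 145$ ($K = 5 - -140 = 5 + 140 = 145$)
$C{\left(y \right)} = -92 + y$ ($C{\left(y \right)} = y - 92 = -92 + y$)
$C{\left(K \right)} - 231572 = \left(-92 + 145\right) - 231572 = 53 - 231572 = -231519$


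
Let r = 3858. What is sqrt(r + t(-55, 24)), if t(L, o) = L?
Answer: sqrt(3803) ≈ 61.668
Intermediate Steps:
sqrt(r + t(-55, 24)) = sqrt(3858 - 55) = sqrt(3803)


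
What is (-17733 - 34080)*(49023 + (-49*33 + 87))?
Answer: -2460754809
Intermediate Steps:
(-17733 - 34080)*(49023 + (-49*33 + 87)) = -51813*(49023 + (-1617 + 87)) = -51813*(49023 - 1530) = -51813*47493 = -2460754809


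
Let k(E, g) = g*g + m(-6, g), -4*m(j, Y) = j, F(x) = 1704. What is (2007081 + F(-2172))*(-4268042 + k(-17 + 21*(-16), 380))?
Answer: -16567014363585/2 ≈ -8.2835e+12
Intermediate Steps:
m(j, Y) = -j/4
k(E, g) = 3/2 + g² (k(E, g) = g*g - ¼*(-6) = g² + 3/2 = 3/2 + g²)
(2007081 + F(-2172))*(-4268042 + k(-17 + 21*(-16), 380)) = (2007081 + 1704)*(-4268042 + (3/2 + 380²)) = 2008785*(-4268042 + (3/2 + 144400)) = 2008785*(-4268042 + 288803/2) = 2008785*(-8247281/2) = -16567014363585/2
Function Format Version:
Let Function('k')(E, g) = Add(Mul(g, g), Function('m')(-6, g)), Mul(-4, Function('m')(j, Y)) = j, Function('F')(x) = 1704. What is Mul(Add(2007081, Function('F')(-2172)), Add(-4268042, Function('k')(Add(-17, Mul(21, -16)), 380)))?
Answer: Rational(-16567014363585, 2) ≈ -8.2835e+12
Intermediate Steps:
Function('m')(j, Y) = Mul(Rational(-1, 4), j)
Function('k')(E, g) = Add(Rational(3, 2), Pow(g, 2)) (Function('k')(E, g) = Add(Mul(g, g), Mul(Rational(-1, 4), -6)) = Add(Pow(g, 2), Rational(3, 2)) = Add(Rational(3, 2), Pow(g, 2)))
Mul(Add(2007081, Function('F')(-2172)), Add(-4268042, Function('k')(Add(-17, Mul(21, -16)), 380))) = Mul(Add(2007081, 1704), Add(-4268042, Add(Rational(3, 2), Pow(380, 2)))) = Mul(2008785, Add(-4268042, Add(Rational(3, 2), 144400))) = Mul(2008785, Add(-4268042, Rational(288803, 2))) = Mul(2008785, Rational(-8247281, 2)) = Rational(-16567014363585, 2)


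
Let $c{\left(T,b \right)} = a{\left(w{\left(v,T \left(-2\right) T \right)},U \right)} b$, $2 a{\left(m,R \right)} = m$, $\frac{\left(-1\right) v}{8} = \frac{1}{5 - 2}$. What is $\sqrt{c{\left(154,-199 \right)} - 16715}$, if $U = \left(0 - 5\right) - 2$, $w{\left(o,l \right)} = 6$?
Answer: $4 i \sqrt{1082} \approx 131.58 i$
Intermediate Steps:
$v = - \frac{8}{3}$ ($v = - \frac{8}{5 - 2} = - \frac{8}{3} \approx -2.6667$)
$U = -7$ ($U = -5 - 2 = -7$)
$a{\left(m,R \right)} = \frac{m}{2}$
$c{\left(T,b \right)} = 3 b$ ($c{\left(T,b \right)} = \frac{1}{2} \cdot 6 b = 3 b$)
$\sqrt{c{\left(154,-199 \right)} - 16715} = \sqrt{3 \left(-199\right) - 16715} = \sqrt{-597 - 16715} = \sqrt{-17312} = 4 i \sqrt{1082}$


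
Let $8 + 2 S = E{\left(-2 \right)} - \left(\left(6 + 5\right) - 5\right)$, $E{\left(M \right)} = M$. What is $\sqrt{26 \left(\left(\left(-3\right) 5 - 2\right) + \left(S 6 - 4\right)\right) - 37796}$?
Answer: $i \sqrt{39590} \approx 198.97 i$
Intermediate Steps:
$S = -8$ ($S = -4 + \frac{-2 - \left(\left(6 + 5\right) - 5\right)}{2} = -4 + \frac{-2 - \left(11 - 5\right)}{2} = -4 + \frac{-2 - 6}{2} = -4 + \frac{1}{2} \left(-8\right) = -4 - 4 = -8$)
$\sqrt{26 \left(\left(\left(-3\right) 5 - 2\right) + \left(S 6 - 4\right)\right) - 37796} = \sqrt{26 \left(\left(\left(-3\right) 5 - 2\right) - 52\right) - 37796} = \sqrt{26 \left(\left(-15 - 2\right) - 52\right) - 37796} = \sqrt{26 \left(-17 - 52\right) - 37796} = \sqrt{26 \left(-69\right) - 37796} = \sqrt{-1794 - 37796} = \sqrt{-39590} = i \sqrt{39590}$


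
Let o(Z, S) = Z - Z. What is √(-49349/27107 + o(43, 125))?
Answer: I*√1337703343/27107 ≈ 1.3493*I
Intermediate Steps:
o(Z, S) = 0
√(-49349/27107 + o(43, 125)) = √(-49349/27107 + 0) = √(-49349/27107) = I*√1337703343/27107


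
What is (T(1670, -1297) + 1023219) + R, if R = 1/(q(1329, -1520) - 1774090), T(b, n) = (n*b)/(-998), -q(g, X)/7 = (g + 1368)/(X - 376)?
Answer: 573693102647717644/559488074913 ≈ 1.0254e+6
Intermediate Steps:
q(g, X) = -7*(1368 + g)/(-376 + X) (q(g, X) = -7*(g + 1368)/(X - 376) = -7*(1368 + g)/(-376 + X))
T(b, n) = -b*n/998 (T(b, n) = (b*n)*(-1/998) = -b*n/998)
R = -632/1121218587 (R = 1/(7*(-1368 - 1*1329)/(-376 - 1520) - 1774090) = 1/(7*(-1368 - 1329)/(-1896) - 1774090) = 1/(7*(-1/1896)*(-2697) - 1774090) = 1/(6293/632 - 1774090) = 1/(-1121218587/632) = -632/1121218587 ≈ -5.6367e-7)
(T(1670, -1297) + 1023219) + R = (-1/998*1670*(-1297) + 1023219) - 632/1121218587 = (1082995/499 + 1023219) - 632/1121218587 = 511669276/499 - 632/1121218587 = 573693102647717644/559488074913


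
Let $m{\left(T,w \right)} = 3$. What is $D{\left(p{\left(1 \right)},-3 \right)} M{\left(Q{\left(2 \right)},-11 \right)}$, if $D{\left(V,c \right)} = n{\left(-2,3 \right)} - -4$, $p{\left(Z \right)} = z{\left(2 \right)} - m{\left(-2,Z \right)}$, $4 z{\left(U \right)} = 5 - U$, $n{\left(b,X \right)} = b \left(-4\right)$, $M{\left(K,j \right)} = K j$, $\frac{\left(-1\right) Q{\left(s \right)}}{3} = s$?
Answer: $792$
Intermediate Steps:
$Q{\left(s \right)} = - 3 s$
$n{\left(b,X \right)} = - 4 b$
$z{\left(U \right)} = \frac{5}{4} - \frac{U}{4}$ ($z{\left(U \right)} = \frac{5 - U}{4} = \frac{5}{4} - \frac{U}{4}$)
$p{\left(Z \right)} = - \frac{9}{4}$ ($p{\left(Z \right)} = \left(\frac{5}{4} - \frac{1}{2}\right) - 3 = \frac{3}{4} - 3 = - \frac{9}{4}$)
$D{\left(V,c \right)} = 12$ ($D{\left(V,c \right)} = \left(-4\right) \left(-2\right) - -4 = 8 + 4 = 12$)
$D{\left(p{\left(1 \right)},-3 \right)} M{\left(Q{\left(2 \right)},-11 \right)} = 12 \left(-3\right) 2 \left(-11\right) = 12 \left(\left(-6\right) \left(-11\right)\right) = 12 \cdot 66 = 792$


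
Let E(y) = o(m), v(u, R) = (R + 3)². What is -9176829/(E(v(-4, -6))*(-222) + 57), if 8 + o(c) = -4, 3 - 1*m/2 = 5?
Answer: -3058943/907 ≈ -3372.6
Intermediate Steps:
v(u, R) = (3 + R)²
m = -4 (m = 6 - 2*5 = 6 - 10 = -4)
o(c) = -12 (o(c) = -8 - 4 = -12)
E(y) = -12
-9176829/(E(v(-4, -6))*(-222) + 57) = -9176829/(-12*(-222) + 57) = -9176829/(2664 + 57) = -9176829/2721 = -9176829*1/2721 = -3058943/907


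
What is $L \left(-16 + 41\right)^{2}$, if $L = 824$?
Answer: $515000$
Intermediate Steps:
$L \left(-16 + 41\right)^{2} = 824 \left(-16 + 41\right)^{2} = 824 \cdot 25^{2} = 824 \cdot 625 = 515000$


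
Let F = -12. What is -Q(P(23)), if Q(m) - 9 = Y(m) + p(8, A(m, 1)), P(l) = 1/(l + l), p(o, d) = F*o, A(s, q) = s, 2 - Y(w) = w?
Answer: 3911/46 ≈ 85.022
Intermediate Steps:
Y(w) = 2 - w
p(o, d) = -12*o
P(l) = 1/(2*l)
Q(m) = -85 - m (Q(m) = 9 + ((2 - m) - 12*8) = 9 + ((2 - m) - 96) = 9 + (-94 - m) = -85 - m)
-Q(P(23)) = -(-85 - 1/(2*23)) = -(-85 - 1*1/46) = -(-85 - 1/46) = -1*(-3911/46) = 3911/46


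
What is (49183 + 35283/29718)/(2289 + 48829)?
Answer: 487218559/506374908 ≈ 0.96217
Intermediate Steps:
(49183 + 35283/29718)/(2289 + 48829) = (49183 + 35283*(1/29718))/51118 = (49183 + 11761/9906)*(1/51118) = (487218559/9906)*(1/51118) = 487218559/506374908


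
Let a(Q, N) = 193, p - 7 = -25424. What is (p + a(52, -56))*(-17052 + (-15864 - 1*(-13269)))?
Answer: 495575928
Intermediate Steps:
p = -25417 (p = 7 - 25424 = -25417)
(p + a(52, -56))*(-17052 + (-15864 - 1*(-13269))) = (-25417 + 193)*(-17052 + (-15864 - 1*(-13269))) = -25224*(-17052 + (-15864 + 13269)) = -25224*(-17052 - 2595) = -25224*(-19647) = 495575928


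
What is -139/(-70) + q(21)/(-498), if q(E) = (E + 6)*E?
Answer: 2461/2905 ≈ 0.84716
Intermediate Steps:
q(E) = E*(6 + E) (q(E) = (6 + E)*E = E*(6 + E))
-139/(-70) + q(21)/(-498) = -139/(-70) + (21*(6 + 21))/(-498) = -139*(-1/70) + (21*27)*(-1/498) = 139/70 + 567*(-1/498) = 139/70 - 189/166 = 2461/2905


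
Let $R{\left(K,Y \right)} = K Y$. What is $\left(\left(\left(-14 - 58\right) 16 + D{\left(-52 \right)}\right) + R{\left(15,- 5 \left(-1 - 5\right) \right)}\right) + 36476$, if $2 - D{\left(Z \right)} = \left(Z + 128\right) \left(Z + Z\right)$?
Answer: $43680$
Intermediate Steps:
$D{\left(Z \right)} = 2 - 2 Z \left(128 + Z\right)$ ($D{\left(Z \right)} = 2 - \left(Z + 128\right) \left(Z + Z\right) = 2 - \left(128 + Z\right) 2 Z = 2 - 2 Z \left(128 + Z\right)$)
$\left(\left(\left(-14 - 58\right) 16 + D{\left(-52 \right)}\right) + R{\left(15,- 5 \left(-1 - 5\right) \right)}\right) + 36476 = \left(\left(\left(-14 - 58\right) 16 - \left(-13314 + 5408\right)\right) + 15 \left(- 5 \left(-1 - 5\right)\right)\right) + 36476 = \left(\left(\left(-72\right) 16 + \left(2 + 13312 - 5408\right)\right) + 15 \left(\left(-5\right) \left(-6\right)\right)\right) + 36476 = \left(\left(-1152 + \left(2 + 13312 - 5408\right)\right) + 15 \cdot 30\right) + 36476 = \left(\left(-1152 + 7906\right) + 450\right) + 36476 = \left(6754 + 450\right) + 36476 = 7204 + 36476 = 43680$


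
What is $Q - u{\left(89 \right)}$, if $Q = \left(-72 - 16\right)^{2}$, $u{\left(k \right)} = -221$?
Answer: $7965$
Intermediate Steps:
$Q = 7744$ ($Q = \left(-88\right)^{2} = 7744$)
$Q - u{\left(89 \right)} = 7744 - -221 = 7744 + 221 = 7965$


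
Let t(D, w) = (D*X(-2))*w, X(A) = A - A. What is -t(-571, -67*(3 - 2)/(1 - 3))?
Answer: 0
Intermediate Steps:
X(A) = 0
t(D, w) = 0 (t(D, w) = (D*0)*w = 0*w = 0)
-t(-571, -67*(3 - 2)/(1 - 3)) = -1*0 = 0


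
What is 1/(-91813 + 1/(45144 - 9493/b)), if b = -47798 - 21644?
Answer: -3134899141/287824494763191 ≈ -1.0892e-5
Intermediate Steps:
b = -69442
1/(-91813 + 1/(45144 - 9493/b)) = 1/(-91813 + 1/(45144 - 9493/(-69442))) = 1/(-91813 + 1/(45144 - 9493*(-1/69442))) = 1/(-91813 + 1/(45144 + 9493/69442)) = 1/(-91813 + 1/(3134899141/69442)) = 1/(-91813 + 69442/3134899141) = 1/(-287824494763191/3134899141) = -3134899141/287824494763191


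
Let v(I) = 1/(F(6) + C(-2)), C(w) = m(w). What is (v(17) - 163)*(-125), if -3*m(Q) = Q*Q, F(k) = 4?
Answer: 162625/8 ≈ 20328.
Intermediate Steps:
m(Q) = -Q**2/3 (m(Q) = -Q*Q/3 = -Q**2/3)
C(w) = -w**2/3
v(I) = 3/8 (v(I) = 1/(4 - 1/3*(-2)**2) = 1/(4 - 1/3*4) = 1/(4 - 4/3) = 1/(8/3) = 3/8)
(v(17) - 163)*(-125) = (3/8 - 163)*(-125) = -1301/8*(-125) = 162625/8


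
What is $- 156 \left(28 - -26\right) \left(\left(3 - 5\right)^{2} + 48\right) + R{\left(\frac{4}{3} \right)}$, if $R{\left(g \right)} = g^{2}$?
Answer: $- \frac{3942416}{9} \approx -4.3805 \cdot 10^{5}$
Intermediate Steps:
$- 156 \left(28 - -26\right) \left(\left(3 - 5\right)^{2} + 48\right) + R{\left(\frac{4}{3} \right)} = - 156 \left(28 - -26\right) \left(\left(3 - 5\right)^{2} + 48\right) + \left(\frac{4}{3}\right)^{2} = - 156 \left(28 + 26\right) \left(\left(-2\right)^{2} + 48\right) + \left(4 \cdot \frac{1}{3}\right)^{2} = - 156 \cdot 54 \left(4 + 48\right) + \left(\frac{4}{3}\right)^{2} = - 156 \cdot 54 \cdot 52 + \frac{16}{9} = \left(-156\right) 2808 + \frac{16}{9} = -438048 + \frac{16}{9} = - \frac{3942416}{9}$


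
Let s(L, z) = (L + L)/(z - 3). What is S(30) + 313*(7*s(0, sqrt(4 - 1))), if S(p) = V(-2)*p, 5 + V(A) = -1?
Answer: -180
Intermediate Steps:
V(A) = -6 (V(A) = -5 - 1 = -6)
s(L, z) = 2*L/(-3 + z) (s(L, z) = (2*L)/(-3 + z) = 2*L/(-3 + z))
S(p) = -6*p
S(30) + 313*(7*s(0, sqrt(4 - 1))) = -6*30 + 313*(7*(2*0/(-3 + sqrt(4 - 1)))) = -180 + 313*(7*(2*0/(-3 + sqrt(3)))) = -180 + 313*(7*0) = -180 + 313*0 = -180 + 0 = -180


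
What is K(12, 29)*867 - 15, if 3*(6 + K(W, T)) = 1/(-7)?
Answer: -36808/7 ≈ -5258.3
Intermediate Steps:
K(W, T) = -127/21 (K(W, T) = -6 + (1/3)/(-7) = -6 + (1/3)*(-1/7) = -6 - 1/21 = -127/21)
K(12, 29)*867 - 15 = -127/21*867 - 15 = -36703/7 - 15 = -36808/7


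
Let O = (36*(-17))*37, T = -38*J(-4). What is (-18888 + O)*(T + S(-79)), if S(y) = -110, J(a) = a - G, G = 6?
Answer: -11213640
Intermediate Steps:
J(a) = -6 + a (J(a) = a - 1*6 = a - 6 = -6 + a)
T = 380 (T = -38*(-6 - 4) = -38*(-10) = 380)
O = -22644 (O = -612*37 = -22644)
(-18888 + O)*(T + S(-79)) = (-18888 - 22644)*(380 - 110) = -41532*270 = -11213640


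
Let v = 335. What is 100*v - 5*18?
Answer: 33410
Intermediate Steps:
100*v - 5*18 = 100*335 - 5*18 = 33500 - 90 = 33410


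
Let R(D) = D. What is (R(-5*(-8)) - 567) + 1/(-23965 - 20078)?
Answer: -23210662/44043 ≈ -527.00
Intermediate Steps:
(R(-5*(-8)) - 567) + 1/(-23965 - 20078) = (-5*(-8) - 567) + 1/(-23965 - 20078) = (40 - 567) + 1/(-44043) = -527 - 1/44043 = -23210662/44043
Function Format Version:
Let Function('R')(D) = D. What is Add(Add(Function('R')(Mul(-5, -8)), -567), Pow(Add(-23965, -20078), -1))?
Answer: Rational(-23210662, 44043) ≈ -527.00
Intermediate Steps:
Add(Add(Function('R')(Mul(-5, -8)), -567), Pow(Add(-23965, -20078), -1)) = Add(Add(Mul(-5, -8), -567), Pow(Add(-23965, -20078), -1)) = Add(Add(40, -567), Pow(-44043, -1)) = Add(-527, Rational(-1, 44043)) = Rational(-23210662, 44043)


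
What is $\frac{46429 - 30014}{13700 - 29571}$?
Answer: $- \frac{16415}{15871} \approx -1.0343$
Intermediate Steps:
$\frac{46429 - 30014}{13700 - 29571} = \frac{16415}{-15871} = 16415 \left(- \frac{1}{15871}\right) = - \frac{16415}{15871}$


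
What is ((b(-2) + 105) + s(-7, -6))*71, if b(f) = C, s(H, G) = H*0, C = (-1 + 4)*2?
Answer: 7881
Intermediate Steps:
C = 6 (C = 3*2 = 6)
s(H, G) = 0
b(f) = 6
((b(-2) + 105) + s(-7, -6))*71 = ((6 + 105) + 0)*71 = (111 + 0)*71 = 111*71 = 7881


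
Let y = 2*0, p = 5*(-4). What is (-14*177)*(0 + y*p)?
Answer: 0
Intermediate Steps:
p = -20
y = 0
(-14*177)*(0 + y*p) = (-14*177)*(0 + 0*(-20)) = -2478*(0 + 0) = -2478*0 = 0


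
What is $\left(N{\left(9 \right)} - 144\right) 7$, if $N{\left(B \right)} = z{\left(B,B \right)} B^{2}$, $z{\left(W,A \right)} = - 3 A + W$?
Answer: $-11214$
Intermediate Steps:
$z{\left(W,A \right)} = W - 3 A$
$N{\left(B \right)} = - 2 B^{3}$ ($N{\left(B \right)} = \left(B - 3 B\right) B^{2} = - 2 B B^{2} = - 2 B^{3}$)
$\left(N{\left(9 \right)} - 144\right) 7 = \left(- 2 \cdot 9^{3} - 144\right) 7 = \left(\left(-2\right) 729 - 144\right) 7 = \left(-1458 - 144\right) 7 = \left(-1602\right) 7 = -11214$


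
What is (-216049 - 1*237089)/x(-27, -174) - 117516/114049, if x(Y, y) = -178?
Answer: 25829508957/10150361 ≈ 2544.7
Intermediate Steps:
(-216049 - 1*237089)/x(-27, -174) - 117516/114049 = (-216049 - 1*237089)/(-178) - 117516/114049 = (-216049 - 237089)*(-1/178) - 117516*1/114049 = -453138*(-1/178) - 117516/114049 = 226569/89 - 117516/114049 = 25829508957/10150361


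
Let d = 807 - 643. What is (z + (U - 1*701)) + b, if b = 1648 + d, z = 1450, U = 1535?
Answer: 4096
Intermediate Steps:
d = 164
b = 1812 (b = 1648 + 164 = 1812)
(z + (U - 1*701)) + b = (1450 + (1535 - 1*701)) + 1812 = (1450 + (1535 - 701)) + 1812 = (1450 + 834) + 1812 = 2284 + 1812 = 4096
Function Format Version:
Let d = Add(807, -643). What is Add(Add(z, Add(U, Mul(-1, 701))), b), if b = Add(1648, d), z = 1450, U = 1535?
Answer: 4096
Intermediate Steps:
d = 164
b = 1812 (b = Add(1648, 164) = 1812)
Add(Add(z, Add(U, Mul(-1, 701))), b) = Add(Add(1450, Add(1535, Mul(-1, 701))), 1812) = Add(Add(1450, Add(1535, -701)), 1812) = Add(Add(1450, 834), 1812) = Add(2284, 1812) = 4096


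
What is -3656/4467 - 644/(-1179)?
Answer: -477892/1755531 ≈ -0.27222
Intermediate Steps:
-3656/4467 - 644/(-1179) = -3656*1/4467 - 644*(-1/1179) = -3656/4467 + 644/1179 = -477892/1755531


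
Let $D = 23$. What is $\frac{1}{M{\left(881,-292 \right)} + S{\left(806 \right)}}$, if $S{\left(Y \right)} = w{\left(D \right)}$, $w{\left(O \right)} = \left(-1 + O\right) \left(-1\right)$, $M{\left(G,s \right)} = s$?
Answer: $- \frac{1}{314} \approx -0.0031847$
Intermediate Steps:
$w{\left(O \right)} = 1 - O$
$S{\left(Y \right)} = -22$ ($S{\left(Y \right)} = 1 - 23 = -22$)
$\frac{1}{M{\left(881,-292 \right)} + S{\left(806 \right)}} = \frac{1}{-292 - 22} = \frac{1}{-314} = - \frac{1}{314}$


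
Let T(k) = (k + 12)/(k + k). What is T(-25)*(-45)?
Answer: -117/10 ≈ -11.700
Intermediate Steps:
T(k) = (12 + k)/(2*k) (T(k) = (12 + k)/((2*k)) = (12 + k)*(1/(2*k)) = (12 + k)/(2*k))
T(-25)*(-45) = ((½)*(12 - 25)/(-25))*(-45) = ((½)*(-1/25)*(-13))*(-45) = (13/50)*(-45) = -117/10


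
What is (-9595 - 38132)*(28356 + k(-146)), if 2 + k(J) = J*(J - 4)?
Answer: -2398472658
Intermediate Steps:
k(J) = -2 + J*(-4 + J) (k(J) = -2 + J*(J - 4) = -2 + J*(-4 + J))
(-9595 - 38132)*(28356 + k(-146)) = (-9595 - 38132)*(28356 + (-2 + (-146)² - 4*(-146))) = -47727*(28356 + (-2 + 21316 + 584)) = -47727*(28356 + 21898) = -47727*50254 = -2398472658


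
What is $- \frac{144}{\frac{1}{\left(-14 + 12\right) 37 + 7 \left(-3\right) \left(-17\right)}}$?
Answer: $-40752$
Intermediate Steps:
$- \frac{144}{\frac{1}{\left(-14 + 12\right) 37 + 7 \left(-3\right) \left(-17\right)}} = - \frac{144}{\frac{1}{\left(-2\right) 37 - -357}} = - \frac{144}{\frac{1}{-74 + 357}} = - \frac{144}{\frac{1}{283}} = - 144 \frac{1}{\frac{1}{283}} = \left(-144\right) 283 = -40752$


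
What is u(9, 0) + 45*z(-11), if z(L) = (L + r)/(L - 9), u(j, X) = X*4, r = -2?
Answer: 117/4 ≈ 29.250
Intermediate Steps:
u(j, X) = 4*X
z(L) = (-2 + L)/(-9 + L) (z(L) = (L - 2)/(L - 9) = (-2 + L)/(-9 + L))
u(9, 0) + 45*z(-11) = 4*0 + 45*((-2 - 11)/(-9 - 11)) = 0 + 45*(-13/(-20)) = 0 + 45*(-1/20*(-13)) = 0 + 45*(13/20) = 0 + 117/4 = 117/4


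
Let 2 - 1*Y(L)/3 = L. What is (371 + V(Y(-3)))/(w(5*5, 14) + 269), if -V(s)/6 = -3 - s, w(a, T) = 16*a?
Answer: 479/669 ≈ 0.71599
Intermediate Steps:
Y(L) = 6 - 3*L
V(s) = 18 + 6*s (V(s) = -6*(-3 - s) = 18 + 6*s)
(371 + V(Y(-3)))/(w(5*5, 14) + 269) = (371 + (18 + 6*(6 - 3*(-3))))/(16*(5*5) + 269) = (371 + (18 + 6*(6 + 9)))/(16*25 + 269) = (371 + (18 + 6*15))/(400 + 269) = (371 + (18 + 90))/669 = (371 + 108)*(1/669) = 479*(1/669) = 479/669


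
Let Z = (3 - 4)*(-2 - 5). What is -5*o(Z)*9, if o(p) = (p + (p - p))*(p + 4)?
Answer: -3465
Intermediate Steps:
Z = 7 (Z = -1*(-7) = 7)
o(p) = p*(4 + p) (o(p) = (p + 0)*(4 + p) = p*(4 + p))
-5*o(Z)*9 = -35*(4 + 7)*9 = -35*11*9 = -5*77*9 = -385*9 = -3465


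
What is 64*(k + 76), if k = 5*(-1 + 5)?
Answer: 6144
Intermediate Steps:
k = 20 (k = 5*4 = 20)
64*(k + 76) = 64*(20 + 76) = 64*96 = 6144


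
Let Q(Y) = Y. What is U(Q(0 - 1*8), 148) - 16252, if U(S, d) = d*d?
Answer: 5652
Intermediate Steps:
U(S, d) = d²
U(Q(0 - 1*8), 148) - 16252 = 148² - 16252 = 21904 - 16252 = 5652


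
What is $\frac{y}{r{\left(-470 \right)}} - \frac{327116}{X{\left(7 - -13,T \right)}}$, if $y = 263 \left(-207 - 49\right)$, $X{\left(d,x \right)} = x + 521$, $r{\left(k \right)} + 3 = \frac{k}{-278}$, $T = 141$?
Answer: $\frac{1533963198}{30121} \approx 50927.0$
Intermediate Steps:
$r{\left(k \right)} = -3 - \frac{k}{278}$ ($r{\left(k \right)} = -3 + \frac{k}{-278} = -3 + k \left(- \frac{1}{278}\right) = -3 - \frac{k}{278}$)
$X{\left(d,x \right)} = 521 + x$
$y = -67328$ ($y = 263 \left(-256\right) = -67328$)
$\frac{y}{r{\left(-470 \right)}} - \frac{327116}{X{\left(7 - -13,T \right)}} = - \frac{67328}{-3 - - \frac{235}{139}} - \frac{327116}{521 + 141} = - \frac{67328}{-3 + \frac{235}{139}} - \frac{327116}{662} = - \frac{67328}{- \frac{182}{139}} - \frac{163558}{331} = \left(-67328\right) \left(- \frac{139}{182}\right) - \frac{163558}{331} = \frac{4679296}{91} - \frac{163558}{331} = \frac{1533963198}{30121}$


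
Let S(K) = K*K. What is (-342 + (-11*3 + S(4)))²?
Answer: 128881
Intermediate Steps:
S(K) = K²
(-342 + (-11*3 + S(4)))² = (-342 + (-11*3 + 4²))² = (-342 + (-33 + 16))² = (-342 - 17)² = (-359)² = 128881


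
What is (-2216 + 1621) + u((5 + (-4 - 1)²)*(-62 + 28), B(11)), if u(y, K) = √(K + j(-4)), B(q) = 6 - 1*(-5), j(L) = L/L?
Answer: -595 + 2*√3 ≈ -591.54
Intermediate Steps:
j(L) = 1
B(q) = 11 (B(q) = 6 + 5 = 11)
u(y, K) = √(1 + K) (u(y, K) = √(K + 1) = √(1 + K))
(-2216 + 1621) + u((5 + (-4 - 1)²)*(-62 + 28), B(11)) = (-2216 + 1621) + √(1 + 11) = -595 + √12 = -595 + 2*√3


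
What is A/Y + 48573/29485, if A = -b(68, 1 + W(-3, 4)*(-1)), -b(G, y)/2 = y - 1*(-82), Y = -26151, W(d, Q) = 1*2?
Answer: 421818651/257020745 ≈ 1.6412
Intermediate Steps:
W(d, Q) = 2
b(G, y) = -164 - 2*y (b(G, y) = -2*(y - 1*(-82)) = -2*(y + 82) = -2*(82 + y) = -164 - 2*y)
A = 162 (A = -(-164 - 2*(1 + 2*(-1))) = -(-164 - 2*(1 - 2)) = -(-164 - 2*(-1)) = -(-164 + 2) = -1*(-162) = 162)
A/Y + 48573/29485 = 162/(-26151) + 48573/29485 = 162*(-1/26151) + 48573*(1/29485) = -54/8717 + 48573/29485 = 421818651/257020745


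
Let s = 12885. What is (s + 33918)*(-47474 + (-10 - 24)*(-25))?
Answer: -2182143072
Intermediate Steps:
(s + 33918)*(-47474 + (-10 - 24)*(-25)) = (12885 + 33918)*(-47474 + (-10 - 24)*(-25)) = 46803*(-47474 - 34*(-25)) = 46803*(-47474 + 850) = 46803*(-46624) = -2182143072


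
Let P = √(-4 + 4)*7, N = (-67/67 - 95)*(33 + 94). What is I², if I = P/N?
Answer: 0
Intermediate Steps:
N = -12192 (N = (-67*1/67 - 95)*127 = (-1 - 95)*127 = -96*127 = -12192)
P = 0 (P = √0*7 = 0*7 = 0)
I = 0 (I = 0/(-12192) = 0*(-1/12192) = 0)
I² = 0² = 0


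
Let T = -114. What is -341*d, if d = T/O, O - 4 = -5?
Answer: -38874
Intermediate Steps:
O = -1 (O = 4 - 5 = -1)
d = 114 (d = -114/(-1) = -114*(-1) = 114)
-341*d = -341*114 = -38874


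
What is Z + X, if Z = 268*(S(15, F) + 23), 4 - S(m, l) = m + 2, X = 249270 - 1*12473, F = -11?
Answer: 239477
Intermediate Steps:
X = 236797 (X = 249270 - 12473 = 236797)
S(m, l) = 2 - m (S(m, l) = 4 - (m + 2) = 4 - (2 + m) = 4 + (-2 - m) = 2 - m)
Z = 2680 (Z = 268*((2 - 1*15) + 23) = 268*((2 - 15) + 23) = 268*(-13 + 23) = 268*10 = 2680)
Z + X = 2680 + 236797 = 239477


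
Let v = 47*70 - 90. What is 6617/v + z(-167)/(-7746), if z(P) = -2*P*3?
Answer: 8008147/4131200 ≈ 1.9385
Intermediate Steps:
z(P) = -6*P
v = 3200 (v = 3290 - 90 = 3200)
6617/v + z(-167)/(-7746) = 6617/3200 - 6*(-167)/(-7746) = 6617*(1/3200) + 1002*(-1/7746) = 6617/3200 - 167/1291 = 8008147/4131200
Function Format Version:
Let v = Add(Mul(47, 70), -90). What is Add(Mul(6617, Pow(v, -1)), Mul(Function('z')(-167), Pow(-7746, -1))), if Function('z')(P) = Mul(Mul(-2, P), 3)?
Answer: Rational(8008147, 4131200) ≈ 1.9385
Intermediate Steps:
Function('z')(P) = Mul(-6, P)
v = 3200 (v = Add(3290, -90) = 3200)
Add(Mul(6617, Pow(v, -1)), Mul(Function('z')(-167), Pow(-7746, -1))) = Add(Mul(6617, Pow(3200, -1)), Mul(Mul(-6, -167), Pow(-7746, -1))) = Add(Mul(6617, Rational(1, 3200)), Mul(1002, Rational(-1, 7746))) = Add(Rational(6617, 3200), Rational(-167, 1291)) = Rational(8008147, 4131200)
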